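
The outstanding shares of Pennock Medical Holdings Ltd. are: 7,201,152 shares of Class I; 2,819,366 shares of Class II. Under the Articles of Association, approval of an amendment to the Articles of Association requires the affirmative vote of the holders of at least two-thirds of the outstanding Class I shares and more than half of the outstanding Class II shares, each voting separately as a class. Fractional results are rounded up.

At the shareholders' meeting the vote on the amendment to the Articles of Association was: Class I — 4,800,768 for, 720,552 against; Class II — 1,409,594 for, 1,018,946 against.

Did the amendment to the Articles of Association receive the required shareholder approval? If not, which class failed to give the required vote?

Class I: 2/3 of 7201152 = 4800768; 4,800,768 required, 4,800,768 in favor — approved.
Class II: a majority of 2819366 is 1409684; 1,409,684 required, 1,409,594 in favor — not approved.

Not approved — the Class II shares did not give the required vote.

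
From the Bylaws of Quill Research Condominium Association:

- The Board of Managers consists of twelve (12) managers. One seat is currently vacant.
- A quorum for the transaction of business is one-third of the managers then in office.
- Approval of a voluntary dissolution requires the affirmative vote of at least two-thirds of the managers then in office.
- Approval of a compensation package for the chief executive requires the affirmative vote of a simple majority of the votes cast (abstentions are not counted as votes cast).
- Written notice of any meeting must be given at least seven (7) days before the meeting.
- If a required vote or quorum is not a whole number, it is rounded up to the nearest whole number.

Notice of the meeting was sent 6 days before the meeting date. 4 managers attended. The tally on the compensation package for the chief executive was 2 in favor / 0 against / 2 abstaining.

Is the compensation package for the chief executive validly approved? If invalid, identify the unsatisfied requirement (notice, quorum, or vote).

Invalid — notice requirement not satisfied.

Notice: 6 days given; 7 required (6 < 7). Not satisfied.
Quorum: 4 present; quorum is 4. Satisfied.
Vote: the compensation package for the chief executive requires a majority of the votes cast (4 present − 2 abstaining = 2). A majority of 2 is 2, so 2 affirmative votes are needed; 2 voted in favor. Satisfied.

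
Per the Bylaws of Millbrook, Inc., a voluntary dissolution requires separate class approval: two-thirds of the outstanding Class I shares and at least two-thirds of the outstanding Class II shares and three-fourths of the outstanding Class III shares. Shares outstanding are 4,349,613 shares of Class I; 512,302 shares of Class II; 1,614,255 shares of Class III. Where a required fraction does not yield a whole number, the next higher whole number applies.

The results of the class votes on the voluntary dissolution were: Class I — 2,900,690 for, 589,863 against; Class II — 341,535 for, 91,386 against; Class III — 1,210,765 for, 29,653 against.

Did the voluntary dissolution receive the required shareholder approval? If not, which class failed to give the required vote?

Approved — every class gave the required vote.

Class I: 2/3 of 4349613 = 2899742; 2,899,742 required, 2,900,690 in favor — approved.
Class II: 2/3 of 512302 = 341534.67, rounded up to 341535; 341,535 required, 341,535 in favor — approved.
Class III: 3/4 of 1614255 = 1210691.25, rounded up to 1210692; 1,210,692 required, 1,210,765 in favor — approved.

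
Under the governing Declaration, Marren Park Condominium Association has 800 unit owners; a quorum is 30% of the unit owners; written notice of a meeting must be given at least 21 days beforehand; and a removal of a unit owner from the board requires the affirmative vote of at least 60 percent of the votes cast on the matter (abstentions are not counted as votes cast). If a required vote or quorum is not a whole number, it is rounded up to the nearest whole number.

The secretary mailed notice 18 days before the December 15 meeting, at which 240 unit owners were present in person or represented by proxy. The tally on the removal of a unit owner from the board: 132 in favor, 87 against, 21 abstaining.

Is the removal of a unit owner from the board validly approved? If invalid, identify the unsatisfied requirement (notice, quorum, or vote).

Notice: 18 days given; 21 required. Not satisfied.
Quorum: 30% of 800 = 240; 240 present. Satisfied.
Vote: requires three-fifths of the votes cast (240 − 21 abstaining = 219); 3/5 of 219 = 131.40, rounded up to 132, so 132 needed; 132 in favor. Satisfied.

Invalid — notice requirement not satisfied.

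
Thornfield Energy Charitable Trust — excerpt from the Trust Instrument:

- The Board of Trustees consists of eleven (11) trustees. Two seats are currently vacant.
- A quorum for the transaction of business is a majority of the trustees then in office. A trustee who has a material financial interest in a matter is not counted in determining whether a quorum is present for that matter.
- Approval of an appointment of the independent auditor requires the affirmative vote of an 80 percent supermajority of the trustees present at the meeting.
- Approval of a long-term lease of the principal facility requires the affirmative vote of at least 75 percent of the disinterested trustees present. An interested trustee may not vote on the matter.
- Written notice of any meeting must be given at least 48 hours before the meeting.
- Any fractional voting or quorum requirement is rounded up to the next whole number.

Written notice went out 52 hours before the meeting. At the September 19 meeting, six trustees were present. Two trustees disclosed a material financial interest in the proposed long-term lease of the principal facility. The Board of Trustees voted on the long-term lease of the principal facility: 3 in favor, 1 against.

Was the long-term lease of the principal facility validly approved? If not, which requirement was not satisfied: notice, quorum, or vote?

Invalid — quorum requirement not satisfied.

Notice: 52 hours given; 48 required (52 ≥ 48). Satisfied.
Quorum: 6 present, but the 2 interested trustees do not count, leaving 4. Quorum is 5. Not satisfied.
Vote: the long-term lease of the principal facility requires three-fourths of the disinterested trustees present (6 − 2 = 4). 3/4 of 4 = 3, so 3 affirmative votes are needed; 3 voted in favor. Satisfied. (Moot — without a quorum no business can be validly transacted.)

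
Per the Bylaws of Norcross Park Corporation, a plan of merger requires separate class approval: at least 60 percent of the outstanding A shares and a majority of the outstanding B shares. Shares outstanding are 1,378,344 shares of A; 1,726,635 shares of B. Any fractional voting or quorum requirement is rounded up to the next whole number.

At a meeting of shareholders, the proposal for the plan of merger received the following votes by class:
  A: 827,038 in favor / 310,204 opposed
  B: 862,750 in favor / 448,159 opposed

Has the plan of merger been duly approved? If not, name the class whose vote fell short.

Not approved — the B shares did not give the required vote.

A: 3/5 of 1378344 = 827006.40, rounded up to 827007; 827,007 required, 827,038 in favor — approved.
B: a majority of 1726635 is 863318; 863,318 required, 862,750 in favor — not approved.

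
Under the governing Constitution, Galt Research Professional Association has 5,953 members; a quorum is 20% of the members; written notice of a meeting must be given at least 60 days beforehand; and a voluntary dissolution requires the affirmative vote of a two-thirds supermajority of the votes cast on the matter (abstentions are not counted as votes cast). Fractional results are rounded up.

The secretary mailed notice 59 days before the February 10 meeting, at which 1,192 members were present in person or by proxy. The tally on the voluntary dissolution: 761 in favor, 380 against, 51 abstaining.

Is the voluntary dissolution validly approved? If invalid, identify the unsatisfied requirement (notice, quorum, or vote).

Notice: 59 days given; 60 required. Not satisfied.
Quorum: 20% of 5,953 = 1,190.60, rounded up to 1,191; 1,192 present. Satisfied.
Vote: requires two-thirds of the votes cast (1,192 − 51 abstaining = 1,141); 2/3 of 1141 = 760.67, rounded up to 761, so 761 needed; 761 in favor. Satisfied.

Invalid — notice requirement not satisfied.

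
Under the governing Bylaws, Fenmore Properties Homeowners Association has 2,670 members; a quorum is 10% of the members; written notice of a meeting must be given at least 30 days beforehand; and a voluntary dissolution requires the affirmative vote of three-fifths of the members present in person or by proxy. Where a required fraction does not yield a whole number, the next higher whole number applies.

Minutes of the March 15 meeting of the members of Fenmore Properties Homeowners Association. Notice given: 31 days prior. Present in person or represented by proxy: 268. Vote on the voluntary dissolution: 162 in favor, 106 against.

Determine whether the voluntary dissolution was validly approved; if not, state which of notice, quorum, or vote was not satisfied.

Notice: 31 days given; 30 required. Satisfied.
Quorum: 10% of 2,670 = 267; 268 present. Satisfied.
Vote: requires three-fifths of those present (268); 3/5 of 268 = 160.80, rounded up to 161, so 161 needed; 162 in favor. Satisfied.

Valid — all requirements satisfied.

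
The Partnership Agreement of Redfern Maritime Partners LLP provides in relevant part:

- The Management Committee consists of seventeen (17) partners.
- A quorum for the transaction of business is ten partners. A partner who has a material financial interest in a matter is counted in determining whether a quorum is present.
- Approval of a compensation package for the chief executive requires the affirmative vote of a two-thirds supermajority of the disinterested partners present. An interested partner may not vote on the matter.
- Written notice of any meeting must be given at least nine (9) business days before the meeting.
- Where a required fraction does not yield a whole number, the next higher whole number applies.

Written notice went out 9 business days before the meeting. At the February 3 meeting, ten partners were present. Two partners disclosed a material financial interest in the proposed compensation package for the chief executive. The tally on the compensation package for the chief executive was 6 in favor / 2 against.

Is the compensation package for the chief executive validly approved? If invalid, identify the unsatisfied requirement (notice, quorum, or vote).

Notice: 9 business days given; 9 required (9 ≥ 9). Satisfied.
Quorum: 10 present (interested partners count toward quorum); quorum is 10. Satisfied.
Vote: the compensation package for the chief executive requires two-thirds of the disinterested partners present (10 − 2 = 8). 2/3 of 8 = 5.33, rounded up to 6, so 6 affirmative votes are needed; 6 voted in favor. Satisfied.

Valid — all requirements satisfied.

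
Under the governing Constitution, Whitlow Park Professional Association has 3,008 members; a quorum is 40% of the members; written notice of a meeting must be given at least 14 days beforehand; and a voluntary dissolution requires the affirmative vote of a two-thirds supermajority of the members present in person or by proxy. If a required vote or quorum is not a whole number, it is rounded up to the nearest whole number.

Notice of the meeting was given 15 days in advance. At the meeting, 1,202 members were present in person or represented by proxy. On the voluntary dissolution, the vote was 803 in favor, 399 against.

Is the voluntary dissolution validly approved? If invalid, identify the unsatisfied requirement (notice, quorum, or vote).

Invalid — quorum requirement not satisfied.

Notice: 15 days given; 14 required. Satisfied.
Quorum: 40% of 3,008 = 1,203.20, rounded up to 1,204; 1,202 present. Not satisfied.
Vote: requires two-thirds of those present (1,202); 2/3 of 1202 = 801.33, rounded up to 802, so 802 needed; 803 in favor. Satisfied.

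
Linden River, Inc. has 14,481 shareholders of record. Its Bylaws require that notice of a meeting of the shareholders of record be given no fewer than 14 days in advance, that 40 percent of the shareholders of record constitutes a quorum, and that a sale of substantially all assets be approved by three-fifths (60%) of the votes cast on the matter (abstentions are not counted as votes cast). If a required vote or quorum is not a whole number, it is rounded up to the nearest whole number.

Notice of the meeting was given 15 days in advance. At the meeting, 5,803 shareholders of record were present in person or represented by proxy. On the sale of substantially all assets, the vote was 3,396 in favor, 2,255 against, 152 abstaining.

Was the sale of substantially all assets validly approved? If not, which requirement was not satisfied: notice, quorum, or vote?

Valid — all requirements satisfied.

Notice: 15 days given; 14 required. Satisfied.
Quorum: 40% of 14,481 = 5,792.40, rounded up to 5,793; 5,803 present. Satisfied.
Vote: requires three-fifths of the votes cast (5,803 − 152 abstaining = 5,651); 3/5 of 5651 = 3390.60, rounded up to 3391, so 3,391 needed; 3,396 in favor. Satisfied.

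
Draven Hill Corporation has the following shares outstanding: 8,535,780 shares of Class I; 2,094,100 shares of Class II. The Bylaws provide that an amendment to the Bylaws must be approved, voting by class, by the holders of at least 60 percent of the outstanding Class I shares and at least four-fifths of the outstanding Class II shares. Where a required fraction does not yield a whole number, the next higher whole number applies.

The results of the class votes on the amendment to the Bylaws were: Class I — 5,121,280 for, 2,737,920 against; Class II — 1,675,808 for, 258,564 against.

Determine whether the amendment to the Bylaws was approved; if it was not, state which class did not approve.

Not approved — the Class I shares did not give the required vote.

Class I: 3/5 of 8535780 = 5121468; 5,121,468 required, 5,121,280 in favor — not approved.
Class II: 4/5 of 2094100 = 1675280; 1,675,280 required, 1,675,808 in favor — approved.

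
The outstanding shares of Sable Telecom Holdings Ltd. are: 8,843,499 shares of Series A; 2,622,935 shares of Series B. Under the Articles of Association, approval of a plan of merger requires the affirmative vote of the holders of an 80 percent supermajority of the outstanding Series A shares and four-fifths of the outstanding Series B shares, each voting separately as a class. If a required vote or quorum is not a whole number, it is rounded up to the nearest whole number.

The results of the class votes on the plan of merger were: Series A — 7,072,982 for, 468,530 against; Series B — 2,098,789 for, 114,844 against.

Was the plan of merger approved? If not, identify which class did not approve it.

Series A: 4/5 of 8843499 = 7074799.20, rounded up to 7074800; 7,074,800 required, 7,072,982 in favor — not approved.
Series B: 4/5 of 2622935 = 2098348; 2,098,348 required, 2,098,789 in favor — approved.

Not approved — the Series A shares did not give the required vote.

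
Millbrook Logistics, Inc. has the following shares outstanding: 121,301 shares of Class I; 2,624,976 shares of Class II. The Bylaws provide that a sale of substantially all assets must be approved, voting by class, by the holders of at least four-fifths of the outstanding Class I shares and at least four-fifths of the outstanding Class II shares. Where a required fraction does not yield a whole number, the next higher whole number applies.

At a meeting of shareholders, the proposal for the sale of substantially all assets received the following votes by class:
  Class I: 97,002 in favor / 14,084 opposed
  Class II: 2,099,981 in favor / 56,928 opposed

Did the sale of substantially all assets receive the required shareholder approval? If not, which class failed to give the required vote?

Not approved — the Class I shares did not give the required vote.

Class I: 4/5 of 121301 = 97040.80, rounded up to 97041; 97,041 required, 97,002 in favor — not approved.
Class II: 4/5 of 2624976 = 2099980.80, rounded up to 2099981; 2,099,981 required, 2,099,981 in favor — approved.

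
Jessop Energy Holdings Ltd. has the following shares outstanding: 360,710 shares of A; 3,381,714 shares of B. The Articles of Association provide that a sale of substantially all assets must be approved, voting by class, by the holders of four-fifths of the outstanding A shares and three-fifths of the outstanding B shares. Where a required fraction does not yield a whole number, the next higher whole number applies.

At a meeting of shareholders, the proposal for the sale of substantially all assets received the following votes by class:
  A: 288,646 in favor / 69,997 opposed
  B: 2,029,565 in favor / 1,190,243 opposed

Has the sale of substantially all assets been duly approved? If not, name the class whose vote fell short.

A: 4/5 of 360710 = 288568; 288,568 required, 288,646 in favor — approved.
B: 3/5 of 3381714 = 2029028.40, rounded up to 2029029; 2,029,029 required, 2,029,565 in favor — approved.

Approved — every class gave the required vote.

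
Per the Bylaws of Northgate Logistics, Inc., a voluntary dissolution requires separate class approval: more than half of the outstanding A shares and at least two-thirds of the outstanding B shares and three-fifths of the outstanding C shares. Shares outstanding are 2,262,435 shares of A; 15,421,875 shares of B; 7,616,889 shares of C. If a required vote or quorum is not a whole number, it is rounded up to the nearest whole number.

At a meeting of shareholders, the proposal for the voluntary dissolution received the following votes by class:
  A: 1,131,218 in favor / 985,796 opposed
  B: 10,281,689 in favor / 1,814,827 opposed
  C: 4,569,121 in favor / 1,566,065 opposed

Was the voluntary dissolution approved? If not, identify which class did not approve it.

Not approved — the C shares did not give the required vote.

A: a majority of 2262435 is 1131218; 1,131,218 required, 1,131,218 in favor — approved.
B: 2/3 of 15421875 = 10281250; 10,281,250 required, 10,281,689 in favor — approved.
C: 3/5 of 7616889 = 4570133.40, rounded up to 4570134; 4,570,134 required, 4,569,121 in favor — not approved.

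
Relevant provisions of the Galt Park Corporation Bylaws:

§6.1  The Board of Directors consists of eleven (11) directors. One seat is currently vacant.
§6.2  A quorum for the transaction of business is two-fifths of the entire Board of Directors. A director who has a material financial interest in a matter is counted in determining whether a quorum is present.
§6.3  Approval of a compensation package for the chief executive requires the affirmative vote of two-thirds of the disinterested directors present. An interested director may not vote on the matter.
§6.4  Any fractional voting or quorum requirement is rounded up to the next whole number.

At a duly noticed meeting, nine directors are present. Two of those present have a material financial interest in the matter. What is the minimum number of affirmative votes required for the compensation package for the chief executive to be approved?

5

The compensation package for the chief executive requires two-thirds of the disinterested directors present (9 − 2 = 7).
2/3 of 7 = 4.67, rounded up to 5.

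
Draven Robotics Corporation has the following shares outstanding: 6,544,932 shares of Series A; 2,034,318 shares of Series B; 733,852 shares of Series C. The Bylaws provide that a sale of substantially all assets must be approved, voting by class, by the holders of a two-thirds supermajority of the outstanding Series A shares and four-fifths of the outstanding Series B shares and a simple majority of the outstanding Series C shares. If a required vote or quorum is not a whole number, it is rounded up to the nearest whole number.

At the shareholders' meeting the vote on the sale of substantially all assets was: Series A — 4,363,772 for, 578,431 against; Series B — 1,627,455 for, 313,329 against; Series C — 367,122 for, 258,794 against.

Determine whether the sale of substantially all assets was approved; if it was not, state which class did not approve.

Approved — every class gave the required vote.

Series A: 2/3 of 6544932 = 4363288; 4,363,288 required, 4,363,772 in favor — approved.
Series B: 4/5 of 2034318 = 1627454.40, rounded up to 1627455; 1,627,455 required, 1,627,455 in favor — approved.
Series C: a majority of 733852 is 366927; 366,927 required, 367,122 in favor — approved.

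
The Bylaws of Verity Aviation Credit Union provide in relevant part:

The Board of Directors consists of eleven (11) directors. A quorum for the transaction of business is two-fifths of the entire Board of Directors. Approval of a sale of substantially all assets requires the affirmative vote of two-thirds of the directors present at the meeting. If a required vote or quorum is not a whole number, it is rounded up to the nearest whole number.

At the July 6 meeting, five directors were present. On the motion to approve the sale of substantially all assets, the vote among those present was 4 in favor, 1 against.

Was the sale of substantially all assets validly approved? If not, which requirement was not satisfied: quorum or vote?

Valid — all requirements satisfied.

Quorum: 5 present; quorum is 5. Satisfied.
Vote: the sale of substantially all assets requires two-thirds of the directors present (5). 2/3 of 5 = 3.33, rounded up to 4, so 4 affirmative votes are needed; 4 voted in favor. Satisfied.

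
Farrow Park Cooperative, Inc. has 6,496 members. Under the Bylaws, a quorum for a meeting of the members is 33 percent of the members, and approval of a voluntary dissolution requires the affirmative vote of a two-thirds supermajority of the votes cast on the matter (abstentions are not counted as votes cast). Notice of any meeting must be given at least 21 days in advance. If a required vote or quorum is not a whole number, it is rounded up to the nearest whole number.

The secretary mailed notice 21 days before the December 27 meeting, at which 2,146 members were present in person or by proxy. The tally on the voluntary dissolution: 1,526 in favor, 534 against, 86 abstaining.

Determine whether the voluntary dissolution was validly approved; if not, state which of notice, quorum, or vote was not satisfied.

Notice: 21 days given; 21 required. Satisfied.
Quorum: 33% of 6,496 = 2,143.68, rounded up to 2,144; 2,146 present. Satisfied.
Vote: requires two-thirds of the votes cast (2,146 − 86 abstaining = 2,060); 2/3 of 2060 = 1373.33, rounded up to 1374, so 1,374 needed; 1,526 in favor. Satisfied.

Valid — all requirements satisfied.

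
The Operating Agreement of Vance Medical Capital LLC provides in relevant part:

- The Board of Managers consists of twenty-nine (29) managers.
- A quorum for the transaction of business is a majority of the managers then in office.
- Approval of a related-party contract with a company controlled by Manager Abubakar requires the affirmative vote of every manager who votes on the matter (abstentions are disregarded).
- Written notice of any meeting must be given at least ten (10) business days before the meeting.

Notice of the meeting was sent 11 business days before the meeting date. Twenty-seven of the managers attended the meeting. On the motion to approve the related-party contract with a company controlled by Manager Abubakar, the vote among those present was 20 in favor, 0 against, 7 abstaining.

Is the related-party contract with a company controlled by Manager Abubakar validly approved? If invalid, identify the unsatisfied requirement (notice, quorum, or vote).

Notice: 11 business days given; 10 required (11 ≥ 10). Satisfied.
Quorum: 27 present; quorum is 15. Satisfied.
Vote: the related-party contract with a company controlled by Manager Abubakar requires the unanimous vote of the votes cast (27 present − 7 abstaining = 20). Unanimous means all 20, so 20 affirmative votes are needed; 20 voted in favor. Satisfied.

Valid — all requirements satisfied.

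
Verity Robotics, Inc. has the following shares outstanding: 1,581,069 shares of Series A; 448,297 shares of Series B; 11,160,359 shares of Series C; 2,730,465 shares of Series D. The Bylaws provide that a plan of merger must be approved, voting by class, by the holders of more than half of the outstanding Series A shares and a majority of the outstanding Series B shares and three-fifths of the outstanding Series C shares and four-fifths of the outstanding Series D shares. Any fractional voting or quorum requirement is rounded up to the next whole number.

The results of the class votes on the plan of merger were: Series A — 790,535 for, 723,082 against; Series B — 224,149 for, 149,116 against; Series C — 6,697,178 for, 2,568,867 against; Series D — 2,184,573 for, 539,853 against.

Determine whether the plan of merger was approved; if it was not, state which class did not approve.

Approved — every class gave the required vote.

Series A: a majority of 1581069 is 790535; 790,535 required, 790,535 in favor — approved.
Series B: a majority of 448297 is 224149; 224,149 required, 224,149 in favor — approved.
Series C: 3/5 of 11160359 = 6696215.40, rounded up to 6696216; 6,696,216 required, 6,697,178 in favor — approved.
Series D: 4/5 of 2730465 = 2184372; 2,184,372 required, 2,184,573 in favor — approved.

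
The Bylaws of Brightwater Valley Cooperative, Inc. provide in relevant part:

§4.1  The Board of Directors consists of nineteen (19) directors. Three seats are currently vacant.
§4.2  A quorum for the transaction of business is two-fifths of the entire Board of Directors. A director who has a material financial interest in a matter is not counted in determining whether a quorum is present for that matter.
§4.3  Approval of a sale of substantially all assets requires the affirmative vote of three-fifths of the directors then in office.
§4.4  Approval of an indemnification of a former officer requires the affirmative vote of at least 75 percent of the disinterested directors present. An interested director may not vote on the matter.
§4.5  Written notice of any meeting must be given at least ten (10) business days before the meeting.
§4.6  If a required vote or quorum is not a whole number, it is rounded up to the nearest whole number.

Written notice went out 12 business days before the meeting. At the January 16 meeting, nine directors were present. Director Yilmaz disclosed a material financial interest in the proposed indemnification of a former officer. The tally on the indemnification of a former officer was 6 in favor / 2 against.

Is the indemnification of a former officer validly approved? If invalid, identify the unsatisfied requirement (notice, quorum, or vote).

Notice: 12 business days given; 10 required (12 ≥ 10). Satisfied.
Quorum: 9 present, but the 1 interested director does not count, leaving 8. Quorum is 8. Satisfied.
Vote: the indemnification of a former officer requires three-fourths of the disinterested directors present (9 − 1 = 8). 3/4 of 8 = 6, so 6 affirmative votes are needed; 6 voted in favor. Satisfied.

Valid — all requirements satisfied.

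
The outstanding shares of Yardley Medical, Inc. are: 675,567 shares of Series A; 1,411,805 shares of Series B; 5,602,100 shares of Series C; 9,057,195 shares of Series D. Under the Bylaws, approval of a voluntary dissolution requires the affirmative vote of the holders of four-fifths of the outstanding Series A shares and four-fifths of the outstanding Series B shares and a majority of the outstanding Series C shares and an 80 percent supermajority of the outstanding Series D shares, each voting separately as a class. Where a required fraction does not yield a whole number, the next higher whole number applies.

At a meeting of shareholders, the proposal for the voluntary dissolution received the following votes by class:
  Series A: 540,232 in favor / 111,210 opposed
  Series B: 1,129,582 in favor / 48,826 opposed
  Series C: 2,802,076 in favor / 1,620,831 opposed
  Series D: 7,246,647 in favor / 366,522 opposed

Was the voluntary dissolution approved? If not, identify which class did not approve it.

Not approved — the Series A shares did not give the required vote.

Series A: 4/5 of 675567 = 540453.60, rounded up to 540454; 540,454 required, 540,232 in favor — not approved.
Series B: 4/5 of 1411805 = 1129444; 1,129,444 required, 1,129,582 in favor — approved.
Series C: a majority of 5602100 is 2801051; 2,801,051 required, 2,802,076 in favor — approved.
Series D: 4/5 of 9057195 = 7245756; 7,245,756 required, 7,246,647 in favor — approved.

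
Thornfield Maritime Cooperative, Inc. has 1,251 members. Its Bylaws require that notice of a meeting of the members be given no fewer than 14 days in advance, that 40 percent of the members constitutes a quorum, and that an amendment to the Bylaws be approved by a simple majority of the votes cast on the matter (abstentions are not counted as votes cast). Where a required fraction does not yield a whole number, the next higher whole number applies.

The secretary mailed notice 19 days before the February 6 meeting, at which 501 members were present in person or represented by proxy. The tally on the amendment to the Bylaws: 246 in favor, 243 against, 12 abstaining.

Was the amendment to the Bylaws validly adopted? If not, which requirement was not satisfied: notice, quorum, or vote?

Valid — all requirements satisfied.

Notice: 19 days given; 14 required. Satisfied.
Quorum: 40% of 1,251 = 500.40, rounded up to 501; 501 present. Satisfied.
Vote: requires a majority of the votes cast (501 − 12 abstaining = 489); a majority of 489 is 245, so 245 needed; 246 in favor. Satisfied.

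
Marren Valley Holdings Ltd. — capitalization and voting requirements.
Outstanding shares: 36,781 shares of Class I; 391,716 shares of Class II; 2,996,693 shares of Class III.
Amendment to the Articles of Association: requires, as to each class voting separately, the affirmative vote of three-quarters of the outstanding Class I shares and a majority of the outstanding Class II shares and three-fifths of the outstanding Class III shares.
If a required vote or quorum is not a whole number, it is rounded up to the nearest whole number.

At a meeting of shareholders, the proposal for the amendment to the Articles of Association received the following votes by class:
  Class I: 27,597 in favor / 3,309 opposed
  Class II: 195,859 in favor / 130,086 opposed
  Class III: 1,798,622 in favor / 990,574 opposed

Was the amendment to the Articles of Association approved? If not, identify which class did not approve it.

Approved — every class gave the required vote.

Class I: 3/4 of 36781 = 27585.75, rounded up to 27586; 27,586 required, 27,597 in favor — approved.
Class II: a majority of 391716 is 195859; 195,859 required, 195,859 in favor — approved.
Class III: 3/5 of 2996693 = 1798015.80, rounded up to 1798016; 1,798,016 required, 1,798,622 in favor — approved.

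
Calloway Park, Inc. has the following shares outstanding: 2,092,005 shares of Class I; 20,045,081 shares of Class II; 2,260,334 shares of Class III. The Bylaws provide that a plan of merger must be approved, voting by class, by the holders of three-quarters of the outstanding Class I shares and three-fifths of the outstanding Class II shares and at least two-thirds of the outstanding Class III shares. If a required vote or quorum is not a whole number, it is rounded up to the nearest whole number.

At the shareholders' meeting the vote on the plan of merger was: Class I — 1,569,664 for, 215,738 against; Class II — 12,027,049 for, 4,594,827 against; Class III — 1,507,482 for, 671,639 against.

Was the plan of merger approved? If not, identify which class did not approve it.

Approved — every class gave the required vote.

Class I: 3/4 of 2092005 = 1569003.75, rounded up to 1569004; 1,569,004 required, 1,569,664 in favor — approved.
Class II: 3/5 of 20045081 = 12027048.60, rounded up to 12027049; 12,027,049 required, 12,027,049 in favor — approved.
Class III: 2/3 of 2260334 = 1506889.33, rounded up to 1506890; 1,506,890 required, 1,507,482 in favor — approved.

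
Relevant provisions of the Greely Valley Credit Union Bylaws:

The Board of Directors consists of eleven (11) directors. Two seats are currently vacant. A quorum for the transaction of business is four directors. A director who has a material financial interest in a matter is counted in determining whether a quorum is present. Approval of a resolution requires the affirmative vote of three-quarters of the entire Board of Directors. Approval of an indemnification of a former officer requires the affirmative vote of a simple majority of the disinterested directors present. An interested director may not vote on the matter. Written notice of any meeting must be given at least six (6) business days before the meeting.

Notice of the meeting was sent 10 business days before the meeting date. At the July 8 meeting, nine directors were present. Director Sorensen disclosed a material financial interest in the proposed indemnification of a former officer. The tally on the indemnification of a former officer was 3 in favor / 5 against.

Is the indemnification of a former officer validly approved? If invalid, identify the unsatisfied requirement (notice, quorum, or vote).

Notice: 10 business days given; 6 required (10 ≥ 6). Satisfied.
Quorum: 9 present (interested directors count toward quorum); quorum is 4. Satisfied.
Vote: the indemnification of a former officer requires a majority of the disinterested directors present (9 − 1 = 8). A majority of 8 is 5, so 5 affirmative votes are needed; 3 voted in favor. Not satisfied.

Invalid — vote requirement not satisfied.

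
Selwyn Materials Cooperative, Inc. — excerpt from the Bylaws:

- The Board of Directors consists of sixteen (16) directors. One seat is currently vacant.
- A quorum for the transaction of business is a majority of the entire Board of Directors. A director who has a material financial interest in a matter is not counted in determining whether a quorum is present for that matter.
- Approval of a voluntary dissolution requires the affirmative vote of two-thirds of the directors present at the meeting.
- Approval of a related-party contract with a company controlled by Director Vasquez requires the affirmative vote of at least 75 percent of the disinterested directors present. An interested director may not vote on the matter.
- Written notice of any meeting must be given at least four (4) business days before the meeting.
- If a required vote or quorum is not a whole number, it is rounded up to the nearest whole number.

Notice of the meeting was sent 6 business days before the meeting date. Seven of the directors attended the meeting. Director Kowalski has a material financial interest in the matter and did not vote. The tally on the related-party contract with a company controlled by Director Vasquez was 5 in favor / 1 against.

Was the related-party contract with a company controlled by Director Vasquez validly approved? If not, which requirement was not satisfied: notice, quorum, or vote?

Invalid — quorum requirement not satisfied.

Notice: 6 business days given; 4 required (6 ≥ 4). Satisfied.
Quorum: 7 present, but the 1 interested director does not count, leaving 6. Quorum is 9. Not satisfied.
Vote: the related-party contract with a company controlled by Director Vasquez requires three-fourths of the disinterested directors present (7 − 1 = 6). 3/4 of 6 = 4.50, rounded up to 5, so 5 affirmative votes are needed; 5 voted in favor. Satisfied. (Moot — without a quorum no business can be validly transacted.)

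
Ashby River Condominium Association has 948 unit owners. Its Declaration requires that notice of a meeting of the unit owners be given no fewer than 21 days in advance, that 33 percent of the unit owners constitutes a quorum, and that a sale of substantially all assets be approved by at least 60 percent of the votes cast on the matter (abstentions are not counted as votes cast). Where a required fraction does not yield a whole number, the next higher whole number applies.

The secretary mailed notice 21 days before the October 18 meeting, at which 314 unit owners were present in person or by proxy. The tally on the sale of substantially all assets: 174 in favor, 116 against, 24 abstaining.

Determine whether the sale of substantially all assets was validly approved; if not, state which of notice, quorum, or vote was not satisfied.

Valid — all requirements satisfied.

Notice: 21 days given; 21 required. Satisfied.
Quorum: 33% of 948 = 312.84, rounded up to 313; 314 present. Satisfied.
Vote: requires three-fifths of the votes cast (314 − 24 abstaining = 290); 3/5 of 290 = 174, so 174 needed; 174 in favor. Satisfied.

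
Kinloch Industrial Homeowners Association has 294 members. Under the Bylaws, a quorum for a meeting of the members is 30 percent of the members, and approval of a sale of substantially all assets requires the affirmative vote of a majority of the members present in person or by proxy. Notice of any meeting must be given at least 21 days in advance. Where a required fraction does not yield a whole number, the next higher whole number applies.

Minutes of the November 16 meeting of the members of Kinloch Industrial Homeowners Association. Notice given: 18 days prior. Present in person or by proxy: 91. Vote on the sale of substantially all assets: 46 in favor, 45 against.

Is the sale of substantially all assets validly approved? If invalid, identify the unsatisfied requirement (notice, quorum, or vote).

Invalid — notice requirement not satisfied.

Notice: 18 days given; 21 required. Not satisfied.
Quorum: 30% of 294 = 88.20, rounded up to 89; 91 present. Satisfied.
Vote: requires a majority of those present (91); a majority of 91 is 46, so 46 needed; 46 in favor. Satisfied.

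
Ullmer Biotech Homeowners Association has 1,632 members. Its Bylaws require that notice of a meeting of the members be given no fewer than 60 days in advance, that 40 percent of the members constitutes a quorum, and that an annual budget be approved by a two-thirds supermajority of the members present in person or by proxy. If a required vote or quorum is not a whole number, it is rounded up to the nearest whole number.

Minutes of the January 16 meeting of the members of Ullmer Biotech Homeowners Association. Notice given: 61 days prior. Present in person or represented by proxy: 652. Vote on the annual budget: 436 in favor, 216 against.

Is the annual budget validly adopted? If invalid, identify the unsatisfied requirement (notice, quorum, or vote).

Notice: 61 days given; 60 required. Satisfied.
Quorum: 40% of 1,632 = 652.80, rounded up to 653; 652 present. Not satisfied.
Vote: requires two-thirds of those present (652); 2/3 of 652 = 434.67, rounded up to 435, so 435 needed; 436 in favor. Satisfied.

Invalid — quorum requirement not satisfied.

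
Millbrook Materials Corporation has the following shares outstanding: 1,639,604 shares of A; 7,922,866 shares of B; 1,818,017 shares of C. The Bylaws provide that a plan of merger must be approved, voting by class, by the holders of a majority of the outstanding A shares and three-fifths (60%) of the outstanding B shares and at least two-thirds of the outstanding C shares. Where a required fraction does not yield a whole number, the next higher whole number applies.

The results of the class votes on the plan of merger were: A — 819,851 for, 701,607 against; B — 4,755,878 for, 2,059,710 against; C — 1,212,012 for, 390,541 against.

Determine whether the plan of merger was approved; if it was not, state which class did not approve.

Approved — every class gave the required vote.

A: a majority of 1639604 is 819803; 819,803 required, 819,851 in favor — approved.
B: 3/5 of 7922866 = 4753719.60, rounded up to 4753720; 4,753,720 required, 4,755,878 in favor — approved.
C: 2/3 of 1818017 = 1212011.33, rounded up to 1212012; 1,212,012 required, 1,212,012 in favor — approved.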